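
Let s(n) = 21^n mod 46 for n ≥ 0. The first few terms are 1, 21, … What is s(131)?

11

Listing terms: s(0) = 1, s(1) = 21, s(2) = 27, s(3) = 15, s(4) = 39, s(5) = 37, s(6) = 41, s(7) = 33, s(8) = 3, s(9) = 17, s(10) = 35, s(11) = 45, s(12) = 25, s(13) = 19, s(14) = 31, s(15) = 7, s(16) = 9, s(17) = 5, s(18) = 13, s(19) = 43, s(20) = 29, s(21) = 11, s(22) = 1.
The sequence repeats with period 22.
So s(131) = s(0 + ((131-0) mod 22)) = s(21) = 11.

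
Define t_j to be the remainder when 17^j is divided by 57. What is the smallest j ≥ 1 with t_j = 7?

Listing terms: t_0 = 1, t_1 = 17, t_2 = 4, t_3 = 11, t_4 = 16, t_5 = 44, t_6 = 7, t_7 = 5, t_8 = 28, t_9 = 20, t_{10} = 55, t_{11} = 23, t_{12} = 49, t_{13} = 35, t_{14} = 25, t_{15} = 26, t_{16} = 43, t_{17} = 47, t_{18} = 1.
Since t_{18} = t_0 = 1, the sequence is periodic with period 18.
The value 7 first appears (with j ≥ 1) at t_6.

6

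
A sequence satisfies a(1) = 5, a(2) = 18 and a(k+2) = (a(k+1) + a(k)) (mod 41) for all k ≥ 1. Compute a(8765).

23

Computing terms: a(1) = 5,  a(2) = 18,  a(3) = 23,  a(4) = 0,  a(5) = 23,  a(6) = 23,  a(7) = 5,  a(8) = 28,  a(9) = 33,  a(10) = 20,  a(11) = 12,  a(12) = 32,  a(13) = 3,  a(14) = 35,  a(15) = 38,  a(16) = 32,  a(17) = 29,  a(18) = 20,  a(19) = 8,  a(20) = 28,  a(21) = 36,  a(22) = 23,  a(23) = 18,  a(24) = 0,  a(25) = 18,  a(26) = 18,  a(27) = 36,  a(28) = 13,  a(29) = 8,  a(30) = 21,  a(31) = 29,  a(32) = 9,  a(33) = 38,  a(34) = 6,  a(35) = 3,  a(36) = 9,  a(37) = 12,  a(38) = 21,  a(39) = 33,  a(40) = 13,  a(41) = 5,  a(42) = 18.
The sequence repeats with period 40.
(8765 - 1) mod 40 = 4, so a(8765) = a(5) = 23.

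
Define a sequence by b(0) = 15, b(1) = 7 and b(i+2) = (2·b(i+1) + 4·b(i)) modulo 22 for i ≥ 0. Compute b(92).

8

We have b(0) = 15; b(1) = 7; b(2) = 8; b(3) = 0; b(4) = 10; b(5) = 20; b(6) = 14; b(7) = 20; b(8) = 8; b(9) = 8; b(10) = 4; b(11) = 18; b(12) = 8; b(13) = 0.
Since (b(12), b(13)) = (b(2), b(3)) = (8, 0) (two consecutive terms determine the rest), the sequence is eventually periodic: after a pre-period of length 2 it cycles with period 10.
For i ≥ 2, b(i) depends only on (i - 2) mod 10. (92 - 2) mod 10 = 0, so b(92) = b(2) = 8.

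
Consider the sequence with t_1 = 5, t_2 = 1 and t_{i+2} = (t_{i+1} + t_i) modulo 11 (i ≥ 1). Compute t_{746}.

t_1 = 5,  t_2 = 1,  t_3 = 6,  t_4 = 7,  t_5 = 2,  t_6 = 9,  t_7 = 0,  t_8 = 9,  t_9 = 9,  t_{10} = 7,  t_{11} = 5,  t_{12} = 1.
The sequence repeats with period 10.
So t_{746} = t_{1 + ((746-1) mod 10)} = t_6 = 9.

9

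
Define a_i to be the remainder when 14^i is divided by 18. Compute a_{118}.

4

Listing terms: a_0 = 1,  a_1 = 14,  a_2 = 16,  a_3 = 8,  a_4 = 4,  a_5 = 2,  a_6 = 10,  a_7 = 14.
Since a_7 = a_1 = 14, the sequence is eventually periodic: after a pre-period of length 1 it cycles with period 6.
For i ≥ 1, a_i depends only on (i - 1) mod 6. (118 - 1) mod 6 = 3, so a_{118} = a_4 = 4.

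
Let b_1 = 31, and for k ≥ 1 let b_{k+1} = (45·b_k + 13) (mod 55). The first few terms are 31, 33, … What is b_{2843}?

28

Listing terms: b_1 = 31,  b_2 = 33,  b_3 = 13,  b_4 = 48,  b_5 = 28,  b_6 = 8,  b_7 = 43,  b_8 = 23,  b_9 = 3,  b_{10} = 38,  b_{11} = 18,  b_{12} = 53,  b_{13} = 33.
Since b_{13} = b_2 = 33, the sequence is eventually periodic: after a pre-period of length 1 it cycles with period 11.
For k ≥ 2, b_k depends only on (k - 2) mod 11. (2843 - 2) mod 11 = 3, so b_{2843} = b_5 = 28.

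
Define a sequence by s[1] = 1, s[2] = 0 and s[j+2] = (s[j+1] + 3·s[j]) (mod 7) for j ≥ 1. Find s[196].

3

Computing terms: s[1] = 1,  s[2] = 0,  s[3] = 3,  s[4] = 3,  s[5] = 5,  s[6] = 0,  s[7] = 1,  s[8] = 1,  s[9] = 4,  s[10] = 0,  s[11] = 5,  s[12] = 5,  s[13] = 6,  s[14] = 0,  s[15] = 4,  s[16] = 4,  s[17] = 2,  s[18] = 0,  s[19] = 6,  s[20] = 6,  s[21] = 3,  s[22] = 0,  s[23] = 2,  s[24] = 2,  s[25] = 1,  s[26] = 0.
Since (s[25], s[26]) = (s[1], s[2]) = (1, 0) (two consecutive terms determine the rest), the sequence is periodic with period 24.
So s[196] = s[1 + ((196-1) mod 24)] = s[4] = 3.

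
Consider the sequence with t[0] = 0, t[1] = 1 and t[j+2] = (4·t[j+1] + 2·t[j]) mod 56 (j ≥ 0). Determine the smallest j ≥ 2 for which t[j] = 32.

Listing terms: t[0] = 0, t[1] = 1, t[2] = 4, t[3] = 18, t[4] = 24, t[5] = 20, t[6] = 16, t[7] = 48, t[8] = 0, t[9] = 40, t[10] = 48, t[11] = 48, t[12] = 8, t[13] = 16, t[14] = 24, t[15] = 16, t[16] = 0, t[17] = 32, t[18] = 16, t[19] = 16, t[20] = 40, t[21] = 24, t[22] = 8, t[23] = 24, t[24] = 0, t[25] = 48, t[26] = 24, t[27] = 24, t[28] = 32, t[29] = 8, t[30] = 40, t[31] = 8, t[32] = 0, t[33] = 16, t[34] = 8, t[35] = 8, t[36] = 48, t[37] = 40, t[38] = 32, t[39] = 40, t[40] = 0, t[41] = 24, t[42] = 40, t[43] = 40, t[44] = 16, t[45] = 32, t[46] = 48, t[47] = 32, t[48] = 0, t[49] = 8, t[50] = 32, t[51] = 32, t[52] = 24, t[53] = 48, t[54] = 16, t[55] = 48.
Since (t[54], t[55]) = (t[6], t[7]) = (16, 48) (two consecutive terms determine the rest), the sequence is eventually periodic: after a pre-period of length 6 it cycles with period 48.
The value 32 first appears (with j ≥ 2) at t[17].

17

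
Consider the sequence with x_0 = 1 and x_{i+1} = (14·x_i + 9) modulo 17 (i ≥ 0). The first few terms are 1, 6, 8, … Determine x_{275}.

2

x_0 = 1, x_1 = 6, x_2 = 8, x_3 = 2, x_4 = 3, x_5 = 0, x_6 = 9, x_7 = 16, x_8 = 12, x_9 = 7, x_{10} = 5, x_{11} = 11, x_{12} = 10, x_{13} = 13, x_{14} = 4, x_{15} = 14, x_{16} = 1.
The sequence repeats with period 16.
So x_{275} = x_{0 + ((275-0) mod 16)} = x_3 = 2.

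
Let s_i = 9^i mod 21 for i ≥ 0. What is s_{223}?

We have s_0 = 1, s_1 = 9, s_2 = 18, s_3 = 15, s_4 = 9.
Since s_4 = s_1 = 9, the sequence is eventually periodic: after a pre-period of length 1 it cycles with period 3.
For i ≥ 1, s_i depends only on (i - 1) mod 3. (223 - 1) mod 3 = 0, so s_{223} = s_1 = 9.

9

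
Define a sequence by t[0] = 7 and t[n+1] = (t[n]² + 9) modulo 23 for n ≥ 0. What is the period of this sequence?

3

We have t[0] = 7; t[1] = 12; t[2] = 15; t[3] = 4; t[4] = 2; t[5] = 13; t[6] = 17; t[7] = 22; t[8] = 10; t[9] = 17.
Since t[9] = t[6] = 17, the sequence is eventually periodic: after a pre-period of length 6 it cycles with period 3.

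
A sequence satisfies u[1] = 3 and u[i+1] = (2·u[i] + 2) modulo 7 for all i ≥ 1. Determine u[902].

We have u[1] = 3,  u[2] = 1,  u[3] = 4,  u[4] = 3.
Since u[4] = u[1] = 3, the sequence is periodic with period 3.
So u[902] = u[1 + ((902-1) mod 3)] = u[2] = 1.

1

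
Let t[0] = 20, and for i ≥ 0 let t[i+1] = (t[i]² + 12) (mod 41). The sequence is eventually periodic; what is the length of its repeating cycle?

We have t[0] = 20, t[1] = 2, t[2] = 16, t[3] = 22, t[4] = 4, t[5] = 28, t[6] = 17, t[7] = 14, t[8] = 3, t[9] = 21, t[10] = 2.
Since t[10] = t[1] = 2, the sequence is eventually periodic: after a pre-period of length 1 it cycles with period 9.

9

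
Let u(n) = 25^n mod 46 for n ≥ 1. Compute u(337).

13

Listing terms: u(1) = 25,  u(2) = 27,  u(3) = 31,  u(4) = 39,  u(5) = 9,  u(6) = 41,  u(7) = 13,  u(8) = 3,  u(9) = 29,  u(10) = 35,  u(11) = 1,  u(12) = 25.
The sequence repeats with period 11.
(337 - 1) mod 11 = 6, so u(337) = u(7) = 13.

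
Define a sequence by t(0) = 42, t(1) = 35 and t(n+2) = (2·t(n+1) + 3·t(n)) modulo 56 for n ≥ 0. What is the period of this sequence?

8

Computing terms: t(0) = 42,  t(1) = 35,  t(2) = 28,  t(3) = 49,  t(4) = 14,  t(5) = 7,  t(6) = 0,  t(7) = 21,  t(8) = 42,  t(9) = 35.
The sequence repeats with period 8.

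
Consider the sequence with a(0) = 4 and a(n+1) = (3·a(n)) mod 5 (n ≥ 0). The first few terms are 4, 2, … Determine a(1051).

3

a(0) = 4,  a(1) = 2,  a(2) = 1,  a(3) = 3,  a(4) = 4.
Since a(4) = a(0) = 4, the sequence is periodic with period 4.
(1051 - 0) mod 4 = 3, so a(1051) = a(3) = 3.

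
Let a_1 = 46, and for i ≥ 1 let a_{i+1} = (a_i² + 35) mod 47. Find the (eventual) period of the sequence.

Computing terms: a_1 = 46; a_2 = 36; a_3 = 15; a_4 = 25; a_5 = 2; a_6 = 39; a_7 = 5; a_8 = 13; a_9 = 16; a_{10} = 9; a_{11} = 22; a_{12} = 2.
Since a_{12} = a_5 = 2, the sequence is eventually periodic: after a pre-period of length 4 it cycles with period 7.

7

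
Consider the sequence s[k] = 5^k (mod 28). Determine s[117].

13

We have s[0] = 1,  s[1] = 5,  s[2] = 25,  s[3] = 13,  s[4] = 9,  s[5] = 17,  s[6] = 1.
Since s[6] = s[0] = 1, the sequence is periodic with period 6.
So s[117] = s[0 + ((117-0) mod 6)] = s[3] = 13.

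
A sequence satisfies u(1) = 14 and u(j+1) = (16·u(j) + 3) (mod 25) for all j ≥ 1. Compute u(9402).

2

We have u(1) = 14; u(2) = 2; u(3) = 10; u(4) = 13; u(5) = 11; u(6) = 4; u(7) = 17; u(8) = 0; u(9) = 3; u(10) = 1; u(11) = 19; u(12) = 7; u(13) = 15; u(14) = 18; u(15) = 16; u(16) = 9; u(17) = 22; u(18) = 5; u(19) = 8; u(20) = 6; u(21) = 24; u(22) = 12; u(23) = 20; u(24) = 23; u(25) = 21; u(26) = 14.
The sequence repeats with period 25.
(9402 - 1) mod 25 = 1, so u(9402) = u(2) = 2.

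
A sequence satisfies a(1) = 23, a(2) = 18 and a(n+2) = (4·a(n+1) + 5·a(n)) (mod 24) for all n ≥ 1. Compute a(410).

a(1) = 23, a(2) = 18, a(3) = 19, a(4) = 22, a(5) = 15, a(6) = 2, a(7) = 11, a(8) = 6, a(9) = 7, a(10) = 10, a(11) = 3, a(12) = 14, a(13) = 23, a(14) = 18.
Since (a(13), a(14)) = (a(1), a(2)) = (23, 18) (two consecutive terms determine the rest), the sequence is periodic with period 12.
So a(410) = a(1 + ((410-1) mod 12)) = a(2) = 18.

18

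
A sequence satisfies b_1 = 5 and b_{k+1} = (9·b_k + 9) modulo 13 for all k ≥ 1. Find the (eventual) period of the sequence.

3

b_1 = 5,  b_2 = 2,  b_3 = 1,  b_4 = 5.
The sequence repeats with period 3.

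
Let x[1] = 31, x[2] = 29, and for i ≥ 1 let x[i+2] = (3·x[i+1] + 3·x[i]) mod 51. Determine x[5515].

0

Computing terms: x[1] = 31; x[2] = 29; x[3] = 27; x[4] = 15; x[5] = 24; x[6] = 15; x[7] = 15; x[8] = 39; x[9] = 9; x[10] = 42; x[11] = 0; x[12] = 24; x[13] = 21; x[14] = 33; x[15] = 9; x[16] = 24; x[17] = 48; x[18] = 12; x[19] = 27; x[20] = 15.
Since (x[19], x[20]) = (x[3], x[4]) = (27, 15) (two consecutive terms determine the rest), the sequence is eventually periodic: after a pre-period of length 2 it cycles with period 16.
For i ≥ 3, x[i] depends only on (i - 3) mod 16. (5515 - 3) mod 16 = 8, so x[5515] = x[11] = 0.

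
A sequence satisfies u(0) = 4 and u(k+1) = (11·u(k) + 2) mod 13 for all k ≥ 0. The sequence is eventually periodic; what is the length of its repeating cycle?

Computing terms: u(0) = 4,  u(1) = 7,  u(2) = 1,  u(3) = 0,  u(4) = 2,  u(5) = 11,  u(6) = 6,  u(7) = 3,  u(8) = 9,  u(9) = 10,  u(10) = 8,  u(11) = 12,  u(12) = 4.
The sequence repeats with period 12.

12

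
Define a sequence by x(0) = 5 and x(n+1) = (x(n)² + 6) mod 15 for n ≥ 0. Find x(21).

Computing terms: x(0) = 5; x(1) = 1; x(2) = 7; x(3) = 10; x(4) = 1.
Since x(4) = x(1) = 1, the sequence is eventually periodic: after a pre-period of length 1 it cycles with period 3.
For n ≥ 1, x(n) depends only on (n - 1) mod 3. (21 - 1) mod 3 = 2, so x(21) = x(3) = 10.

10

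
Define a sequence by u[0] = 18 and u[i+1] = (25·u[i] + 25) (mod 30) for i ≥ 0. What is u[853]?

25

Computing terms: u[0] = 18; u[1] = 25; u[2] = 20; u[3] = 15; u[4] = 10; u[5] = 5; u[6] = 0; u[7] = 25.
Since u[7] = u[1] = 25, the sequence is eventually periodic: after a pre-period of length 1 it cycles with period 6.
For i ≥ 1, u[i] depends only on (i - 1) mod 6. (853 - 1) mod 6 = 0, so u[853] = u[1] = 25.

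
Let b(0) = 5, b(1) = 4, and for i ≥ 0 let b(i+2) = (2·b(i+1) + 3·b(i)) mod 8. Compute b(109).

0

Computing terms: b(0) = 5,  b(1) = 4,  b(2) = 7,  b(3) = 2,  b(4) = 1,  b(5) = 0,  b(6) = 3,  b(7) = 6,  b(8) = 5,  b(9) = 4.
The sequence repeats with period 8.
(109 - 0) mod 8 = 5, so b(109) = b(5) = 0.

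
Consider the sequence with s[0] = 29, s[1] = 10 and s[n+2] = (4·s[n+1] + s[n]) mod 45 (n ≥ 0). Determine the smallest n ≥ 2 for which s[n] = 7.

We have s[0] = 29; s[1] = 10; s[2] = 24; s[3] = 16; s[4] = 43; s[5] = 8; s[6] = 30; s[7] = 38; s[8] = 2; s[9] = 1; s[10] = 6; s[11] = 25; s[12] = 16; s[13] = 44; s[14] = 12; s[15] = 2; s[16] = 20; s[17] = 37; s[18] = 33; s[19] = 34; s[20] = 34; s[21] = 35; s[22] = 39; s[23] = 11; s[24] = 38; s[25] = 28; s[26] = 15; s[27] = 43; s[28] = 7; s[29] = 26; s[30] = 21; s[31] = 20; s[32] = 11; s[33] = 19; s[34] = 42; s[35] = 7; s[36] = 25; s[37] = 17; s[38] = 3; s[39] = 29; s[40] = 29; s[41] = 10.
The sequence repeats with period 40.
The value 7 first appears (with n ≥ 2) at s[28].

28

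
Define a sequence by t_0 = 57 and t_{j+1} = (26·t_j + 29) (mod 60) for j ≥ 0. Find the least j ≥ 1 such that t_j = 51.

6

Listing terms: t_0 = 57,  t_1 = 11,  t_2 = 15,  t_3 = 59,  t_4 = 3,  t_5 = 47,  t_6 = 51,  t_7 = 35,  t_8 = 39,  t_9 = 23,  t_{10} = 27,  t_{11} = 11.
Since t_{11} = t_1 = 11, the sequence is eventually periodic: after a pre-period of length 1 it cycles with period 10.
The value 51 first appears (with j ≥ 1) at t_6.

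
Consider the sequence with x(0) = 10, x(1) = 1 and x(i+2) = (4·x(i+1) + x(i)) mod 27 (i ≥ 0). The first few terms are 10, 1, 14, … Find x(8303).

15

x(0) = 10; x(1) = 1; x(2) = 14; x(3) = 3; x(4) = 26; x(5) = 26; x(6) = 22; x(7) = 6; x(8) = 19; x(9) = 1; x(10) = 23; x(11) = 12; x(12) = 17; x(13) = 26; x(14) = 13; x(15) = 24; x(16) = 1; x(17) = 1; x(18) = 5; x(19) = 21; x(20) = 8; x(21) = 26; x(22) = 4; x(23) = 15; x(24) = 10; x(25) = 1.
The sequence repeats with period 24.
So x(8303) = x(0 + ((8303-0) mod 24)) = x(23) = 15.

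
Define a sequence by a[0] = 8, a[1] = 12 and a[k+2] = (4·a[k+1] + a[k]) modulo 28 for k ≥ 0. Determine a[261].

8

Listing terms: a[0] = 8,  a[1] = 12,  a[2] = 0,  a[3] = 12,  a[4] = 20,  a[5] = 8,  a[6] = 24,  a[7] = 20,  a[8] = 20,  a[9] = 16,  a[10] = 0,  a[11] = 16,  a[12] = 8,  a[13] = 20,  a[14] = 4,  a[15] = 8,  a[16] = 8,  a[17] = 12.
The sequence repeats with period 16.
(261 - 0) mod 16 = 5, so a[261] = a[5] = 8.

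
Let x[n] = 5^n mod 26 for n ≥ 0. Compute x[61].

Listing terms: x[0] = 1,  x[1] = 5,  x[2] = 25,  x[3] = 21,  x[4] = 1.
The sequence repeats with period 4.
So x[61] = x[0 + ((61-0) mod 4)] = x[1] = 5.

5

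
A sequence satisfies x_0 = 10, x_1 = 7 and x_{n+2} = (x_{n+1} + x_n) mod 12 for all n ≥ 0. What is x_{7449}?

4

We have x_0 = 10; x_1 = 7; x_2 = 5; x_3 = 0; x_4 = 5; x_5 = 5; x_6 = 10; x_7 = 3; x_8 = 1; x_9 = 4; x_{10} = 5; x_{11} = 9; x_{12} = 2; x_{13} = 11; x_{14} = 1; x_{15} = 0; x_{16} = 1; x_{17} = 1; x_{18} = 2; x_{19} = 3; x_{20} = 5; x_{21} = 8; x_{22} = 1; x_{23} = 9; x_{24} = 10; x_{25} = 7.
Since (x_{24}, x_{25}) = (x_0, x_1) = (10, 7) (two consecutive terms determine the rest), the sequence is periodic with period 24.
(7449 - 0) mod 24 = 9, so x_{7449} = x_9 = 4.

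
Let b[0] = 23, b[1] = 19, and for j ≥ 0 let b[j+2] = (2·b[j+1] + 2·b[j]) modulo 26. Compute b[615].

24

Computing terms: b[0] = 23, b[1] = 19, b[2] = 6, b[3] = 24, b[4] = 8, b[5] = 12, b[6] = 14, b[7] = 0, b[8] = 2, b[9] = 4, b[10] = 12, b[11] = 6, b[12] = 10, b[13] = 6, b[14] = 6, b[15] = 24.
Since (b[14], b[15]) = (b[2], b[3]) = (6, 24) (two consecutive terms determine the rest), the sequence is eventually periodic: after a pre-period of length 2 it cycles with period 12.
For j ≥ 2, b[j] depends only on (j - 2) mod 12. (615 - 2) mod 12 = 1, so b[615] = b[3] = 24.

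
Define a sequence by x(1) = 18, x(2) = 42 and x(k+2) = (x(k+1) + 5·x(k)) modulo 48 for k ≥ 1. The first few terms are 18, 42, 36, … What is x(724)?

Listing terms: x(1) = 18, x(2) = 42, x(3) = 36, x(4) = 6, x(5) = 42, x(6) = 24, x(7) = 42, x(8) = 18, x(9) = 36, x(10) = 30, x(11) = 18, x(12) = 24, x(13) = 18, x(14) = 42.
The sequence repeats with period 12.
(724 - 1) mod 12 = 3, so x(724) = x(4) = 6.

6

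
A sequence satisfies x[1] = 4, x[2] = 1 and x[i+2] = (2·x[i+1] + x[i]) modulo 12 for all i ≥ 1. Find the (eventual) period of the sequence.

8

Listing terms: x[1] = 4, x[2] = 1, x[3] = 6, x[4] = 1, x[5] = 8, x[6] = 5, x[7] = 6, x[8] = 5, x[9] = 4, x[10] = 1.
The sequence repeats with period 8.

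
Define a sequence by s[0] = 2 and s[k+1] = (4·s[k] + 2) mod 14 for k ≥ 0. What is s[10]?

Listing terms: s[0] = 2; s[1] = 10; s[2] = 0; s[3] = 2.
The sequence repeats with period 3.
(10 - 0) mod 3 = 1, so s[10] = s[1] = 10.

10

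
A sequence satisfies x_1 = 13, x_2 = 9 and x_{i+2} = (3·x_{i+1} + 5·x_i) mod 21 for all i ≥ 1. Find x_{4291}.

Computing terms: x_1 = 13; x_2 = 9; x_3 = 8; x_4 = 6; x_5 = 16; x_6 = 15; x_7 = 20; x_8 = 9; x_9 = 1; x_{10} = 6; x_{11} = 2; x_{12} = 15; x_{13} = 13; x_{14} = 9.
The sequence repeats with period 12.
So x_{4291} = x_{1 + ((4291-1) mod 12)} = x_7 = 20.

20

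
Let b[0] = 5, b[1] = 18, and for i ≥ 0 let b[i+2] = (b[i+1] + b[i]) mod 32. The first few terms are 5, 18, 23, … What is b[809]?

1

Computing terms: b[0] = 5,  b[1] = 18,  b[2] = 23,  b[3] = 9,  b[4] = 0,  b[5] = 9,  b[6] = 9,  b[7] = 18,  b[8] = 27,  b[9] = 13,  b[10] = 8,  b[11] = 21,  b[12] = 29,  b[13] = 18,  b[14] = 15,  b[15] = 1,  b[16] = 16,  b[17] = 17,  b[18] = 1,  b[19] = 18,  b[20] = 19,  b[21] = 5,  b[22] = 24,  b[23] = 29,  b[24] = 21,  b[25] = 18,  b[26] = 7,  b[27] = 25,  b[28] = 0,  b[29] = 25,  b[30] = 25,  b[31] = 18,  b[32] = 11,  b[33] = 29,  b[34] = 8,  b[35] = 5,  b[36] = 13,  b[37] = 18,  b[38] = 31,  b[39] = 17,  b[40] = 16,  b[41] = 1,  b[42] = 17,  b[43] = 18,  b[44] = 3,  b[45] = 21,  b[46] = 24,  b[47] = 13,  b[48] = 5,  b[49] = 18.
The sequence repeats with period 48.
So b[809] = b[0 + ((809-0) mod 48)] = b[41] = 1.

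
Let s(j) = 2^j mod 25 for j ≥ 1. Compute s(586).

14

s(1) = 2; s(2) = 4; s(3) = 8; s(4) = 16; s(5) = 7; s(6) = 14; s(7) = 3; s(8) = 6; s(9) = 12; s(10) = 24; s(11) = 23; s(12) = 21; s(13) = 17; s(14) = 9; s(15) = 18; s(16) = 11; s(17) = 22; s(18) = 19; s(19) = 13; s(20) = 1; s(21) = 2.
Since s(21) = s(1) = 2, the sequence is periodic with period 20.
So s(586) = s(1 + ((586-1) mod 20)) = s(6) = 14.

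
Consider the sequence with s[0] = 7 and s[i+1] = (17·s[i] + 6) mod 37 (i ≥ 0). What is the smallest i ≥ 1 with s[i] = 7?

36

Computing terms: s[0] = 7, s[1] = 14, s[2] = 22, s[3] = 10, s[4] = 28, s[5] = 1, s[6] = 23, s[7] = 27, s[8] = 21, s[9] = 30, s[10] = 35, s[11] = 9, s[12] = 11, s[13] = 8, s[14] = 31, s[15] = 15, s[16] = 2, s[17] = 3, s[18] = 20, s[19] = 13, s[20] = 5, s[21] = 17, s[22] = 36, s[23] = 26, s[24] = 4, s[25] = 0, s[26] = 6, s[27] = 34, s[28] = 29, s[29] = 18, s[30] = 16, s[31] = 19, s[32] = 33, s[33] = 12, s[34] = 25, s[35] = 24, s[36] = 7.
The sequence repeats with period 36.
The value 7 next appears (with i ≥ 1) at s[36].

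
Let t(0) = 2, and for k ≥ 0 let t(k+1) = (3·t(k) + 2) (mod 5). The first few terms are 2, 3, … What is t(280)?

We have t(0) = 2, t(1) = 3, t(2) = 1, t(3) = 0, t(4) = 2.
The sequence repeats with period 4.
So t(280) = t(0 + ((280-0) mod 4)) = t(0) = 2.

2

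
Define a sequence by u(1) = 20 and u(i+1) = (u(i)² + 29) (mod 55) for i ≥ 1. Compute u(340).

We have u(1) = 20, u(2) = 44, u(3) = 40, u(4) = 34, u(5) = 30, u(6) = 49, u(7) = 10, u(8) = 19, u(9) = 5, u(10) = 54, u(11) = 30.
Since u(11) = u(5) = 30, the sequence is eventually periodic: after a pre-period of length 4 it cycles with period 6.
For i ≥ 5, u(i) depends only on (i - 5) mod 6. (340 - 5) mod 6 = 5, so u(340) = u(10) = 54.

54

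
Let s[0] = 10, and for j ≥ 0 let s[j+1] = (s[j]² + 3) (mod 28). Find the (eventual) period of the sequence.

We have s[0] = 10, s[1] = 19, s[2] = 0, s[3] = 3, s[4] = 12, s[5] = 7, s[6] = 24, s[7] = 19.
Since s[7] = s[1] = 19, the sequence is eventually periodic: after a pre-period of length 1 it cycles with period 6.

6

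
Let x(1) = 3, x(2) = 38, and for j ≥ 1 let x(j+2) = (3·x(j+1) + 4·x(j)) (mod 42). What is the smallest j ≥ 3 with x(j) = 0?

3

Listing terms: x(1) = 3; x(2) = 38; x(3) = 0; x(4) = 26; x(5) = 36; x(6) = 2; x(7) = 24; x(8) = 38; x(9) = 0.
Since (x(8), x(9)) = (x(2), x(3)) = (38, 0) (two consecutive terms determine the rest), the sequence is eventually periodic: after a pre-period of length 1 it cycles with period 6.
The value 0 first appears (with j ≥ 3) at x(3).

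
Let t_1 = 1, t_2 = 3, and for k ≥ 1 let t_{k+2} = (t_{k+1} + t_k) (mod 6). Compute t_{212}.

1

t_1 = 1; t_2 = 3; t_3 = 4; t_4 = 1; t_5 = 5; t_6 = 0; t_7 = 5; t_8 = 5; t_9 = 4; t_{10} = 3; t_{11} = 1; t_{12} = 4; t_{13} = 5; t_{14} = 3; t_{15} = 2; t_{16} = 5; t_{17} = 1; t_{18} = 0; t_{19} = 1; t_{20} = 1; t_{21} = 2; t_{22} = 3; t_{23} = 5; t_{24} = 2; t_{25} = 1; t_{26} = 3.
The sequence repeats with period 24.
So t_{212} = t_{1 + ((212-1) mod 24)} = t_{20} = 1.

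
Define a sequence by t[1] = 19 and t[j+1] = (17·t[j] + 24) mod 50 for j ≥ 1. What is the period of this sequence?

t[1] = 19,  t[2] = 47,  t[3] = 23,  t[4] = 15,  t[5] = 29,  t[6] = 17,  t[7] = 13,  t[8] = 45,  t[9] = 39,  t[10] = 37,  t[11] = 3,  t[12] = 25,  t[13] = 49,  t[14] = 7,  t[15] = 43,  t[16] = 5,  t[17] = 9,  t[18] = 27,  t[19] = 33,  t[20] = 35,  t[21] = 19.
Since t[21] = t[1] = 19, the sequence is periodic with period 20.

20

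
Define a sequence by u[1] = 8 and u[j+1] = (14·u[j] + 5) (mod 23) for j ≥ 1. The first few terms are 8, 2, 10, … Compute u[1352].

20

u[1] = 8,  u[2] = 2,  u[3] = 10,  u[4] = 7,  u[5] = 11,  u[6] = 21,  u[7] = 0,  u[8] = 5,  u[9] = 6,  u[10] = 20,  u[11] = 9,  u[12] = 16,  u[13] = 22,  u[14] = 14,  u[15] = 17,  u[16] = 13,  u[17] = 3,  u[18] = 1,  u[19] = 19,  u[20] = 18,  u[21] = 4,  u[22] = 15,  u[23] = 8.
Since u[23] = u[1] = 8, the sequence is periodic with period 22.
(1352 - 1) mod 22 = 9, so u[1352] = u[10] = 20.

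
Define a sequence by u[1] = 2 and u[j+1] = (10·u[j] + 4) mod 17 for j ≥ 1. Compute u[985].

Listing terms: u[1] = 2; u[2] = 7; u[3] = 6; u[4] = 13; u[5] = 15; u[6] = 1; u[7] = 14; u[8] = 8; u[9] = 16; u[10] = 11; u[11] = 12; u[12] = 5; u[13] = 3; u[14] = 0; u[15] = 4; u[16] = 10; u[17] = 2.
Since u[17] = u[1] = 2, the sequence is periodic with period 16.
(985 - 1) mod 16 = 8, so u[985] = u[9] = 16.

16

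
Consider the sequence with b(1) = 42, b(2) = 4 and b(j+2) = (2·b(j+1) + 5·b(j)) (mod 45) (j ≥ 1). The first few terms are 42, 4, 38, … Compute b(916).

6

We have b(1) = 42; b(2) = 4; b(3) = 38; b(4) = 6; b(5) = 22; b(6) = 29; b(7) = 33; b(8) = 31; b(9) = 2; b(10) = 24; b(11) = 13; b(12) = 11; b(13) = 42; b(14) = 4.
Since (b(13), b(14)) = (b(1), b(2)) = (42, 4) (two consecutive terms determine the rest), the sequence is periodic with period 12.
So b(916) = b(1 + ((916-1) mod 12)) = b(4) = 6.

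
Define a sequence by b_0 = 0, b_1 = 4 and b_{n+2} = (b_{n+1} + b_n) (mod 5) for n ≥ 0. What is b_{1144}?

Computing terms: b_0 = 0, b_1 = 4, b_2 = 4, b_3 = 3, b_4 = 2, b_5 = 0, b_6 = 2, b_7 = 2, b_8 = 4, b_9 = 1, b_{10} = 0, b_{11} = 1, b_{12} = 1, b_{13} = 2, b_{14} = 3, b_{15} = 0, b_{16} = 3, b_{17} = 3, b_{18} = 1, b_{19} = 4, b_{20} = 0, b_{21} = 4.
Since (b_{20}, b_{21}) = (b_0, b_1) = (0, 4) (two consecutive terms determine the rest), the sequence is periodic with period 20.
So b_{1144} = b_{0 + ((1144-0) mod 20)} = b_4 = 2.

2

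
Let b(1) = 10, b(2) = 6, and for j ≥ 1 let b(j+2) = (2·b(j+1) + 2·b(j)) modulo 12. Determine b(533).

0

We have b(1) = 10; b(2) = 6; b(3) = 8; b(4) = 4; b(5) = 0; b(6) = 8; b(7) = 4.
Since (b(6), b(7)) = (b(3), b(4)) = (8, 4) (two consecutive terms determine the rest), the sequence is eventually periodic: after a pre-period of length 2 it cycles with period 3.
For j ≥ 3, b(j) depends only on (j - 3) mod 3. (533 - 3) mod 3 = 2, so b(533) = b(5) = 0.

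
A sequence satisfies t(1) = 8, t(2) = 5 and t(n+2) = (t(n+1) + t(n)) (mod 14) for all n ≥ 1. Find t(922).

2

t(1) = 8, t(2) = 5, t(3) = 13, t(4) = 4, t(5) = 3, t(6) = 7, t(7) = 10, t(8) = 3, t(9) = 13, t(10) = 2, t(11) = 1, t(12) = 3, t(13) = 4, t(14) = 7, t(15) = 11, t(16) = 4, t(17) = 1, t(18) = 5, t(19) = 6, t(20) = 11, t(21) = 3, t(22) = 0, t(23) = 3, t(24) = 3, t(25) = 6, t(26) = 9, t(27) = 1, t(28) = 10, t(29) = 11, t(30) = 7, t(31) = 4, t(32) = 11, t(33) = 1, t(34) = 12, t(35) = 13, t(36) = 11, t(37) = 10, t(38) = 7, t(39) = 3, t(40) = 10, t(41) = 13, t(42) = 9, t(43) = 8, t(44) = 3, t(45) = 11, t(46) = 0, t(47) = 11, t(48) = 11, t(49) = 8, t(50) = 5.
The sequence repeats with period 48.
(922 - 1) mod 48 = 9, so t(922) = t(10) = 2.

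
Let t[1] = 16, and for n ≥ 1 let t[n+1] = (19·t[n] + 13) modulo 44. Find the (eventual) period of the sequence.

t[1] = 16; t[2] = 9; t[3] = 8; t[4] = 33; t[5] = 24; t[6] = 29; t[7] = 36; t[8] = 37; t[9] = 12; t[10] = 21; t[11] = 16.
Since t[11] = t[1] = 16, the sequence is periodic with period 10.

10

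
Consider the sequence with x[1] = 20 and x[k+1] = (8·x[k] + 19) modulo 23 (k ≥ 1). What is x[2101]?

3

We have x[1] = 20; x[2] = 18; x[3] = 2; x[4] = 12; x[5] = 0; x[6] = 19; x[7] = 10; x[8] = 7; x[9] = 6; x[10] = 21; x[11] = 3; x[12] = 20.
Since x[12] = x[1] = 20, the sequence is periodic with period 11.
(2101 - 1) mod 11 = 10, so x[2101] = x[11] = 3.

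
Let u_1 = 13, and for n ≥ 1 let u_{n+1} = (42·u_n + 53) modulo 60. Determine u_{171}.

11

Computing terms: u_1 = 13,  u_2 = 59,  u_3 = 11,  u_4 = 35,  u_5 = 23,  u_6 = 59.
Since u_6 = u_2 = 59, the sequence is eventually periodic: after a pre-period of length 1 it cycles with period 4.
For n ≥ 2, u_n depends only on (n - 2) mod 4. (171 - 2) mod 4 = 1, so u_{171} = u_3 = 11.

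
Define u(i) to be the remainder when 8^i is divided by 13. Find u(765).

Computing terms: u(1) = 8, u(2) = 12, u(3) = 5, u(4) = 1, u(5) = 8.
The sequence repeats with period 4.
So u(765) = u(1 + ((765-1) mod 4)) = u(1) = 8.

8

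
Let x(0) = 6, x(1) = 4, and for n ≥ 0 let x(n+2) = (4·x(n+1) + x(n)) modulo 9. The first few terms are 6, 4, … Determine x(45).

Computing terms: x(0) = 6, x(1) = 4, x(2) = 4, x(3) = 2, x(4) = 3, x(5) = 5, x(6) = 5, x(7) = 7, x(8) = 6, x(9) = 4.
Since (x(8), x(9)) = (x(0), x(1)) = (6, 4) (two consecutive terms determine the rest), the sequence is periodic with period 8.
So x(45) = x(0 + ((45-0) mod 8)) = x(5) = 5.

5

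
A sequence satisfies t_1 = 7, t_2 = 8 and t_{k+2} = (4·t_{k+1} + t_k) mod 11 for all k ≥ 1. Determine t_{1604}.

t_1 = 7; t_2 = 8; t_3 = 6; t_4 = 10; t_5 = 2; t_6 = 7; t_7 = 8.
The sequence repeats with period 5.
(1604 - 1) mod 5 = 3, so t_{1604} = t_4 = 10.

10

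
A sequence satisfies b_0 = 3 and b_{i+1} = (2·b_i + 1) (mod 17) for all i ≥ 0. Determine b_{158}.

b_0 = 3; b_1 = 7; b_2 = 15; b_3 = 14; b_4 = 12; b_5 = 8; b_6 = 0; b_7 = 1; b_8 = 3.
The sequence repeats with period 8.
So b_{158} = b_{0 + ((158-0) mod 8)} = b_6 = 0.

0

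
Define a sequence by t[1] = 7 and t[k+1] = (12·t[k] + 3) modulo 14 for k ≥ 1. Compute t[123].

t[1] = 7; t[2] = 3; t[3] = 11; t[4] = 9; t[5] = 13; t[6] = 5; t[7] = 7.
Since t[7] = t[1] = 7, the sequence is periodic with period 6.
(123 - 1) mod 6 = 2, so t[123] = t[3] = 11.

11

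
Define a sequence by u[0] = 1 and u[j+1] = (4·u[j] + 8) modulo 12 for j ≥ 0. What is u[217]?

Computing terms: u[0] = 1, u[1] = 0, u[2] = 8, u[3] = 4, u[4] = 0.
Since u[4] = u[1] = 0, the sequence is eventually periodic: after a pre-period of length 1 it cycles with period 3.
For j ≥ 1, u[j] depends only on (j - 1) mod 3. (217 - 1) mod 3 = 0, so u[217] = u[1] = 0.

0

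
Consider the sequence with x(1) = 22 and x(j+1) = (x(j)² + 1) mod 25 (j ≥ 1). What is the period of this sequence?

3

Listing terms: x(1) = 22,  x(2) = 10,  x(3) = 1,  x(4) = 2,  x(5) = 5,  x(6) = 1.
Since x(6) = x(3) = 1, the sequence is eventually periodic: after a pre-period of length 2 it cycles with period 3.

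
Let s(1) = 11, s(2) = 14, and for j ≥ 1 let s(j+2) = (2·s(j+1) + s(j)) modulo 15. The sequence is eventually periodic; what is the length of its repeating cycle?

We have s(1) = 11, s(2) = 14, s(3) = 9, s(4) = 2, s(5) = 13, s(6) = 13, s(7) = 9, s(8) = 1, s(9) = 11, s(10) = 8, s(11) = 12, s(12) = 2, s(13) = 1, s(14) = 4, s(15) = 9, s(16) = 7, s(17) = 8, s(18) = 8, s(19) = 9, s(20) = 11, s(21) = 1, s(22) = 13, s(23) = 12, s(24) = 7, s(25) = 11, s(26) = 14.
Since (s(25), s(26)) = (s(1), s(2)) = (11, 14) (two consecutive terms determine the rest), the sequence is periodic with period 24.

24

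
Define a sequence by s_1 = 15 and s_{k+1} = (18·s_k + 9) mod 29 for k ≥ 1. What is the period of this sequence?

28

s_1 = 15, s_2 = 18, s_3 = 14, s_4 = 0, s_5 = 9, s_6 = 26, s_7 = 13, s_8 = 11, s_9 = 4, s_{10} = 23, s_{11} = 17, s_{12} = 25, s_{13} = 24, s_{14} = 6, s_{15} = 1, s_{16} = 27, s_{17} = 2, s_{18} = 16, s_{19} = 7, s_{20} = 19, s_{21} = 3, s_{22} = 5, s_{23} = 12, s_{24} = 22, s_{25} = 28, s_{26} = 20, s_{27} = 21, s_{28} = 10, s_{29} = 15.
The sequence repeats with period 28.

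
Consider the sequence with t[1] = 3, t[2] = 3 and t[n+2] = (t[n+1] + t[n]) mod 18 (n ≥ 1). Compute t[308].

Listing terms: t[1] = 3, t[2] = 3, t[3] = 6, t[4] = 9, t[5] = 15, t[6] = 6, t[7] = 3, t[8] = 9, t[9] = 12, t[10] = 3, t[11] = 15, t[12] = 0, t[13] = 15, t[14] = 15, t[15] = 12, t[16] = 9, t[17] = 3, t[18] = 12, t[19] = 15, t[20] = 9, t[21] = 6, t[22] = 15, t[23] = 3, t[24] = 0, t[25] = 3, t[26] = 3.
Since (t[25], t[26]) = (t[1], t[2]) = (3, 3) (two consecutive terms determine the rest), the sequence is periodic with period 24.
So t[308] = t[1 + ((308-1) mod 24)] = t[20] = 9.

9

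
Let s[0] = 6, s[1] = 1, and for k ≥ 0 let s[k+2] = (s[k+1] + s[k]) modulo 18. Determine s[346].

7

We have s[0] = 6, s[1] = 1, s[2] = 7, s[3] = 8, s[4] = 15, s[5] = 5, s[6] = 2, s[7] = 7, s[8] = 9, s[9] = 16, s[10] = 7, s[11] = 5, s[12] = 12, s[13] = 17, s[14] = 11, s[15] = 10, s[16] = 3, s[17] = 13, s[18] = 16, s[19] = 11, s[20] = 9, s[21] = 2, s[22] = 11, s[23] = 13, s[24] = 6, s[25] = 1.
The sequence repeats with period 24.
(346 - 0) mod 24 = 10, so s[346] = s[10] = 7.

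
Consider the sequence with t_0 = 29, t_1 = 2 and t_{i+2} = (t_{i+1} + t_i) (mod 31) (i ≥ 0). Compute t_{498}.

21

We have t_0 = 29,  t_1 = 2,  t_2 = 0,  t_3 = 2,  t_4 = 2,  t_5 = 4,  t_6 = 6,  t_7 = 10,  t_8 = 16,  t_9 = 26,  t_{10} = 11,  t_{11} = 6,  t_{12} = 17,  t_{13} = 23,  t_{14} = 9,  t_{15} = 1,  t_{16} = 10,  t_{17} = 11,  t_{18} = 21,  t_{19} = 1,  t_{20} = 22,  t_{21} = 23,  t_{22} = 14,  t_{23} = 6,  t_{24} = 20,  t_{25} = 26,  t_{26} = 15,  t_{27} = 10,  t_{28} = 25,  t_{29} = 4,  t_{30} = 29,  t_{31} = 2.
Since (t_{30}, t_{31}) = (t_0, t_1) = (29, 2) (two consecutive terms determine the rest), the sequence is periodic with period 30.
(498 - 0) mod 30 = 18, so t_{498} = t_{18} = 21.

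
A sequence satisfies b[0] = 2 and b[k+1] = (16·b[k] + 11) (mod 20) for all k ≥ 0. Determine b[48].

15

Listing terms: b[0] = 2,  b[1] = 3,  b[2] = 19,  b[3] = 15,  b[4] = 11,  b[5] = 7,  b[6] = 3.
Since b[6] = b[1] = 3, the sequence is eventually periodic: after a pre-period of length 1 it cycles with period 5.
For k ≥ 1, b[k] depends only on (k - 1) mod 5. (48 - 1) mod 5 = 2, so b[48] = b[3] = 15.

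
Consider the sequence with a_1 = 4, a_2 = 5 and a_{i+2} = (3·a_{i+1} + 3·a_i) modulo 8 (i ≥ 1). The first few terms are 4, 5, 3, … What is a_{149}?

Computing terms: a_1 = 4; a_2 = 5; a_3 = 3; a_4 = 0; a_5 = 1; a_6 = 3; a_7 = 4; a_8 = 5.
The sequence repeats with period 6.
So a_{149} = a_{1 + ((149-1) mod 6)} = a_5 = 1.

1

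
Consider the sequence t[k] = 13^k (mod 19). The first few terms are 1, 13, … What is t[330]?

Computing terms: t[0] = 1; t[1] = 13; t[2] = 17; t[3] = 12; t[4] = 4; t[5] = 14; t[6] = 11; t[7] = 10; t[8] = 16; t[9] = 18; t[10] = 6; t[11] = 2; t[12] = 7; t[13] = 15; t[14] = 5; t[15] = 8; t[16] = 9; t[17] = 3; t[18] = 1.
The sequence repeats with period 18.
(330 - 0) mod 18 = 6, so t[330] = t[6] = 11.

11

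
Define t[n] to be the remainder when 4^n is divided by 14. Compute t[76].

We have t[1] = 4; t[2] = 2; t[3] = 8; t[4] = 4.
The sequence repeats with period 3.
So t[76] = t[1 + ((76-1) mod 3)] = t[1] = 4.

4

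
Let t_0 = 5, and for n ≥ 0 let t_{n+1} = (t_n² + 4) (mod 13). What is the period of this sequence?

Listing terms: t_0 = 5; t_1 = 3; t_2 = 0; t_3 = 4; t_4 = 7; t_5 = 1; t_6 = 5.
The sequence repeats with period 6.

6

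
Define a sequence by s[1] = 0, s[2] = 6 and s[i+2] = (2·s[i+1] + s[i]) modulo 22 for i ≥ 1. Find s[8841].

6

Computing terms: s[1] = 0; s[2] = 6; s[3] = 12; s[4] = 8; s[5] = 6; s[6] = 20; s[7] = 2; s[8] = 2; s[9] = 6; s[10] = 14; s[11] = 12; s[12] = 16; s[13] = 0; s[14] = 16; s[15] = 10; s[16] = 14; s[17] = 16; s[18] = 2; s[19] = 20; s[20] = 20; s[21] = 16; s[22] = 8; s[23] = 10; s[24] = 6; s[25] = 0; s[26] = 6.
The sequence repeats with period 24.
So s[8841] = s[1 + ((8841-1) mod 24)] = s[9] = 6.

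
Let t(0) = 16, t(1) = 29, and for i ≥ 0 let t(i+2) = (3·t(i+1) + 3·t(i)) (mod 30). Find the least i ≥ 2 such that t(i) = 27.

We have t(0) = 16, t(1) = 29, t(2) = 15, t(3) = 12, t(4) = 21, t(5) = 9, t(6) = 0, t(7) = 27, t(8) = 21, t(9) = 24, t(10) = 15, t(11) = 27, t(12) = 6, t(13) = 9, t(14) = 15, t(15) = 12.
Since (t(14), t(15)) = (t(2), t(3)) = (15, 12) (two consecutive terms determine the rest), the sequence is eventually periodic: after a pre-period of length 2 it cycles with period 12.
The value 27 first appears (with i ≥ 2) at t(7).

7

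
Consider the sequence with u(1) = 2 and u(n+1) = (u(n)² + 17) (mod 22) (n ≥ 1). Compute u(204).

Listing terms: u(1) = 2; u(2) = 21; u(3) = 18; u(4) = 11; u(5) = 6; u(6) = 9; u(7) = 10; u(8) = 7; u(9) = 0; u(10) = 17; u(11) = 20; u(12) = 21.
Since u(12) = u(2) = 21, the sequence is eventually periodic: after a pre-period of length 1 it cycles with period 10.
For n ≥ 2, u(n) depends only on (n - 2) mod 10. (204 - 2) mod 10 = 2, so u(204) = u(4) = 11.

11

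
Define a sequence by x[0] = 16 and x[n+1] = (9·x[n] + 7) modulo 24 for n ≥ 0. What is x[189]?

19

Listing terms: x[0] = 16; x[1] = 7; x[2] = 22; x[3] = 13; x[4] = 4; x[5] = 19; x[6] = 10; x[7] = 1; x[8] = 16.
Since x[8] = x[0] = 16, the sequence is periodic with period 8.
(189 - 0) mod 8 = 5, so x[189] = x[5] = 19.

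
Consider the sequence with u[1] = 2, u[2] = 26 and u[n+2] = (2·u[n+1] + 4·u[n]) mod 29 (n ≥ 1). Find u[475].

5

Listing terms: u[1] = 2,  u[2] = 26,  u[3] = 2,  u[4] = 21,  u[5] = 21,  u[6] = 10,  u[7] = 17,  u[8] = 16,  u[9] = 13,  u[10] = 3,  u[11] = 0,  u[12] = 12,  u[13] = 24,  u[14] = 9,  u[15] = 27,  u[16] = 3,  u[17] = 27,  u[18] = 8,  u[19] = 8,  u[20] = 19,  u[21] = 12,  u[22] = 13,  u[23] = 16,  u[24] = 26,  u[25] = 0,  u[26] = 17,  u[27] = 5,  u[28] = 20,  u[29] = 2,  u[30] = 26.
Since (u[29], u[30]) = (u[1], u[2]) = (2, 26) (two consecutive terms determine the rest), the sequence is periodic with period 28.
(475 - 1) mod 28 = 26, so u[475] = u[27] = 5.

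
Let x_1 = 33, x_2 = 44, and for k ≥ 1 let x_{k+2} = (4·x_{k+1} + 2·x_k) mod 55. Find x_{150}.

We have x_1 = 33; x_2 = 44; x_3 = 22; x_4 = 11; x_5 = 33; x_6 = 44.
The sequence repeats with period 4.
(150 - 1) mod 4 = 1, so x_{150} = x_2 = 44.

44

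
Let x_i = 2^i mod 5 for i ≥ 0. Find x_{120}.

1

Computing terms: x_0 = 1,  x_1 = 2,  x_2 = 4,  x_3 = 3,  x_4 = 1.
The sequence repeats with period 4.
(120 - 0) mod 4 = 0, so x_{120} = x_0 = 1.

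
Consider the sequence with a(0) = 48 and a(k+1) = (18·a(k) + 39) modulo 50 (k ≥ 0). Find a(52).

a(0) = 48,  a(1) = 3,  a(2) = 43,  a(3) = 13,  a(4) = 23,  a(5) = 3.
Since a(5) = a(1) = 3, the sequence is eventually periodic: after a pre-period of length 1 it cycles with period 4.
For k ≥ 1, a(k) depends only on (k - 1) mod 4. (52 - 1) mod 4 = 3, so a(52) = a(4) = 23.

23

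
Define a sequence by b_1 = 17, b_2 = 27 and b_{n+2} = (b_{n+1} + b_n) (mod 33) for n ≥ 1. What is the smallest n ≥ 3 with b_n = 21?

6

Listing terms: b_1 = 17; b_2 = 27; b_3 = 11; b_4 = 5; b_5 = 16; b_6 = 21; b_7 = 4; b_8 = 25; b_9 = 29; b_{10} = 21; b_{11} = 17; b_{12} = 5; b_{13} = 22; b_{14} = 27; b_{15} = 16; b_{16} = 10; b_{17} = 26; b_{18} = 3; b_{19} = 29; b_{20} = 32; b_{21} = 28; b_{22} = 27; b_{23} = 22; b_{24} = 16; b_{25} = 5; b_{26} = 21; b_{27} = 26; b_{28} = 14; b_{29} = 7; b_{30} = 21; b_{31} = 28; b_{32} = 16; b_{33} = 11; b_{34} = 27; b_{35} = 5; b_{36} = 32; b_{37} = 4; b_{38} = 3; b_{39} = 7; b_{40} = 10; b_{41} = 17; b_{42} = 27.
Since (b_{41}, b_{42}) = (b_1, b_2) = (17, 27) (two consecutive terms determine the rest), the sequence is periodic with period 40.
The value 21 first appears (with n ≥ 3) at b_6.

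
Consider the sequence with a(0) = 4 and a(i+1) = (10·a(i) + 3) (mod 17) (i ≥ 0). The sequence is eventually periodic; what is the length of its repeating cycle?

Listing terms: a(0) = 4,  a(1) = 9,  a(2) = 8,  a(3) = 15,  a(4) = 0,  a(5) = 3,  a(6) = 16,  a(7) = 10,  a(8) = 1,  a(9) = 13,  a(10) = 14,  a(11) = 7,  a(12) = 5,  a(13) = 2,  a(14) = 6,  a(15) = 12,  a(16) = 4.
Since a(16) = a(0) = 4, the sequence is periodic with period 16.

16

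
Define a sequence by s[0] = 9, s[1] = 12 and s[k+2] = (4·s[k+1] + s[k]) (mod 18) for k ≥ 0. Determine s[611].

Computing terms: s[0] = 9,  s[1] = 12,  s[2] = 3,  s[3] = 6,  s[4] = 9,  s[5] = 6,  s[6] = 15,  s[7] = 12,  s[8] = 9,  s[9] = 12.
Since (s[8], s[9]) = (s[0], s[1]) = (9, 12) (two consecutive terms determine the rest), the sequence is periodic with period 8.
So s[611] = s[0 + ((611-0) mod 8)] = s[3] = 6.

6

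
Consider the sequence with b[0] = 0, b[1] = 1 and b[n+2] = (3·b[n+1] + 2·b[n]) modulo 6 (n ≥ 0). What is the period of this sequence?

We have b[0] = 0; b[1] = 1; b[2] = 3; b[3] = 5; b[4] = 3; b[5] = 1; b[6] = 3.
Since (b[5], b[6]) = (b[1], b[2]) = (1, 3) (two consecutive terms determine the rest), the sequence is eventually periodic: after a pre-period of length 1 it cycles with period 4.

4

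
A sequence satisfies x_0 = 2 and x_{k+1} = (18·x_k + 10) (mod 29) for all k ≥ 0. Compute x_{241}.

We have x_0 = 2, x_1 = 17, x_2 = 26, x_3 = 14, x_4 = 1, x_5 = 28, x_6 = 21, x_7 = 11, x_8 = 5, x_9 = 13, x_{10} = 12, x_{11} = 23, x_{12} = 18, x_{13} = 15, x_{14} = 19, x_{15} = 4, x_{16} = 24, x_{17} = 7, x_{18} = 20, x_{19} = 22, x_{20} = 0, x_{21} = 10, x_{22} = 16, x_{23} = 8, x_{24} = 9, x_{25} = 27, x_{26} = 3, x_{27} = 6, x_{28} = 2.
The sequence repeats with period 28.
(241 - 0) mod 28 = 17, so x_{241} = x_{17} = 7.

7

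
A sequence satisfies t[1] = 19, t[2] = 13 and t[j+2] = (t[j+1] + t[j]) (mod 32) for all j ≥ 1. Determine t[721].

Listing terms: t[1] = 19,  t[2] = 13,  t[3] = 0,  t[4] = 13,  t[5] = 13,  t[6] = 26,  t[7] = 7,  t[8] = 1,  t[9] = 8,  t[10] = 9,  t[11] = 17,  t[12] = 26,  t[13] = 11,  t[14] = 5,  t[15] = 16,  t[16] = 21,  t[17] = 5,  t[18] = 26,  t[19] = 31,  t[20] = 25,  t[21] = 24,  t[22] = 17,  t[23] = 9,  t[24] = 26,  t[25] = 3,  t[26] = 29,  t[27] = 0,  t[28] = 29,  t[29] = 29,  t[30] = 26,  t[31] = 23,  t[32] = 17,  t[33] = 8,  t[34] = 25,  t[35] = 1,  t[36] = 26,  t[37] = 27,  t[38] = 21,  t[39] = 16,  t[40] = 5,  t[41] = 21,  t[42] = 26,  t[43] = 15,  t[44] = 9,  t[45] = 24,  t[46] = 1,  t[47] = 25,  t[48] = 26,  t[49] = 19,  t[50] = 13.
Since (t[49], t[50]) = (t[1], t[2]) = (19, 13) (two consecutive terms determine the rest), the sequence is periodic with period 48.
So t[721] = t[1 + ((721-1) mod 48)] = t[1] = 19.

19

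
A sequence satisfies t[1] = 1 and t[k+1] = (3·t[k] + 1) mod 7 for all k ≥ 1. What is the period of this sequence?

6

Listing terms: t[1] = 1, t[2] = 4, t[3] = 6, t[4] = 5, t[5] = 2, t[6] = 0, t[7] = 1.
The sequence repeats with period 6.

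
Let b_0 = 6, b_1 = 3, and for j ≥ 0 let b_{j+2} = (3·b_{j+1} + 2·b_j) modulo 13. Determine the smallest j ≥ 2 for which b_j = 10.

We have b_0 = 6; b_1 = 3; b_2 = 8; b_3 = 4; b_4 = 2; b_5 = 1; b_6 = 7; b_7 = 10; b_8 = 5; b_9 = 9; b_{10} = 11; b_{11} = 12; b_{12} = 6; b_{13} = 3.
The sequence repeats with period 12.
The value 10 first appears (with j ≥ 2) at b_7.

7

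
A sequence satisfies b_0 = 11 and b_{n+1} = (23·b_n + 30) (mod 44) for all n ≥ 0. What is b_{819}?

We have b_0 = 11, b_1 = 19, b_2 = 27, b_3 = 35, b_4 = 43, b_5 = 7, b_6 = 15, b_7 = 23, b_8 = 31, b_9 = 39, b_{10} = 3, b_{11} = 11.
Since b_{11} = b_0 = 11, the sequence is periodic with period 11.
So b_{819} = b_{0 + ((819-0) mod 11)} = b_5 = 7.

7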